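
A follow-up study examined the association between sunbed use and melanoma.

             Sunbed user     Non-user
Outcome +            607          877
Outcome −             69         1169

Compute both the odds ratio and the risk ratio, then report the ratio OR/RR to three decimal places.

5.598

Reading the table with exposure as columns: a = 607 (Sunbed user, case), b = 69 (Sunbed user, non-case), c = 877 (Non-user, case), d = 1169.
OR = (607·1169)/(69·877) = 709583/60513 = 11.72612
Risk in exposed = 607/676 = 0.89793; risk in unexposed = 877/2046 = 0.42864; RR = 2.09483
OR/RR = 11.72612 / 2.09483 = 5.59766
The outcome is not rare, so the OR lies further from 1 than the RR.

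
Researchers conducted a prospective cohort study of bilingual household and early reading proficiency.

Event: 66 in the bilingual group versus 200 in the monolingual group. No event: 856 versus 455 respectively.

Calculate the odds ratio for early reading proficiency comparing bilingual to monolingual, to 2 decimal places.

From the description: a = 66, b = 856, c = 200, d = 455.
OR = (a·d)/(b·c) = (66 × 455) / (856 × 200) = 30030 / 171200 = 0.17541
Exposure is associated with lower odds of early reading proficiency (OR = 0.18 < 1).

0.18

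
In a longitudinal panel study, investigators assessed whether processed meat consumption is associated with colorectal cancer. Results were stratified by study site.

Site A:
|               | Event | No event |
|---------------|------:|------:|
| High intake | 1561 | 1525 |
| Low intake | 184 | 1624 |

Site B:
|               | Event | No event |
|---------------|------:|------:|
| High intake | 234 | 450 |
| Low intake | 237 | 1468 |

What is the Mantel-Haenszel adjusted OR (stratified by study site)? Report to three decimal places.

OR_MH = Σ(aᵢdᵢ/nᵢ) / Σ(bᵢcᵢ/nᵢ), where nᵢ is the stratum total.
Stratum 1 (Site A): n = 4894; a·d/n = 1561·1624/4894 = 517.9943; b·c/n = 1525·184/4894 = 57.3355
Stratum 2 (Site B): n = 2389; a·d/n = 234·1468/2389 = 143.7890; b·c/n = 450·237/2389 = 44.6421
OR_MH = (517.9943 + 143.7890) / (57.3355 + 44.6421) = 661.7833 / 101.9776 = 6.48950

6.489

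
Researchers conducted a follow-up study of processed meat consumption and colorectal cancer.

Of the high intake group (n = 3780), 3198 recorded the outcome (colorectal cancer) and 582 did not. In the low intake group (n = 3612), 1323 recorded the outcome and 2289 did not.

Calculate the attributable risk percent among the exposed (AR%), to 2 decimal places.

56.71

From the description: a = 3198, b = 582, c = 1323, d = 2289.
Risk in exposed = 3198/3780 = 0.84603; risk in unexposed = 1323/3612 = 0.36628.
RR = 0.84603/0.36628 = 2.30980
AR% = (RR − 1)/RR × 100 = (2.30980 − 1)/2.30980 × 100 = 56.7062%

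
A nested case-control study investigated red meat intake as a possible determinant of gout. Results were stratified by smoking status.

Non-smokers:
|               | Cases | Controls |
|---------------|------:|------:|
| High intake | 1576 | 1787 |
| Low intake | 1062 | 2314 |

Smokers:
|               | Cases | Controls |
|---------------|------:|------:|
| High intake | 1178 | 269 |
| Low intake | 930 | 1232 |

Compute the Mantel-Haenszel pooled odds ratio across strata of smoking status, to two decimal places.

OR_MH = Σ(aᵢdᵢ/nᵢ) / Σ(bᵢcᵢ/nᵢ), where nᵢ is the stratum total.
Stratum 1 (Non-smokers): n = 6739; a·d/n = 1576·2314/6739 = 541.1580; b·c/n = 1787·1062/6739 = 281.6136
Stratum 2 (Smokers): n = 3609; a·d/n = 1178·1232/3609 = 402.1324; b·c/n = 269·930/3609 = 69.3184
OR_MH = (541.1580 + 402.1324) / (281.6136 + 69.3184) = 943.2905 / 350.9320 = 2.68796

2.69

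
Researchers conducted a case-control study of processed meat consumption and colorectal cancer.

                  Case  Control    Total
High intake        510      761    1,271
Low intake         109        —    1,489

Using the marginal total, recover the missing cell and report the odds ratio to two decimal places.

The missing cell is in the unexposed row: 1489 − 109 = 1380.
So a = 510, b = 761, c = 109, d = 1380.
OR = (a·d)/(b·c) = (510 × 1380) / (761 × 109) = 703800 / 82949 = 8.48473

8.48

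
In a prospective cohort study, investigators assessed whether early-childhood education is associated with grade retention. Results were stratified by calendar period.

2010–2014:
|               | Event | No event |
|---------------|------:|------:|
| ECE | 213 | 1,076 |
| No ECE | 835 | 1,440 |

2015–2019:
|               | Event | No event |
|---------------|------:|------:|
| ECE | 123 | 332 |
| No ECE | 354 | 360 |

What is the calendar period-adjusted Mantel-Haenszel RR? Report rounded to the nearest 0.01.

0.48

RR_MH = Σ(aᵢ·n₀ᵢ/nᵢ) / Σ(cᵢ·n₁ᵢ/nᵢ), with n₁ᵢ = aᵢ+bᵢ (exposed), n₀ᵢ = cᵢ+dᵢ (unexposed), nᵢ = n₁ᵢ+n₀ᵢ.
Stratum 1 (2010–2014): n₁ = 1289, n₀ = 2275, n = 3564; a·n₀/n = 213·2275/3564 = 135.9638; c·n₁/n = 835·1289/3564 = 301.9964
Stratum 2 (2015–2019): n₁ = 455, n₀ = 714, n = 1169; a·n₀/n = 123·714/1169 = 75.1257; c·n₁/n = 354·455/1169 = 137.7844
RR_MH = (135.9638 + 75.1257) / (301.9964 + 137.7844) = 211.0896 / 439.7808 = 0.47999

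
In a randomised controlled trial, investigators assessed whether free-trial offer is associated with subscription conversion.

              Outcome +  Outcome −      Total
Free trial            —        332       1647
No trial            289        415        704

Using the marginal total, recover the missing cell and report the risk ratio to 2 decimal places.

1.94

The missing cell is in the exposed row: 1647 − 332 = 1315.
So a = 1315, b = 332, c = 289, d = 415.
RR = [a/(a+b)] / [c/(c+d)] = (1315/1647) / (289/704) = 0.79842/0.41051 = 1.94494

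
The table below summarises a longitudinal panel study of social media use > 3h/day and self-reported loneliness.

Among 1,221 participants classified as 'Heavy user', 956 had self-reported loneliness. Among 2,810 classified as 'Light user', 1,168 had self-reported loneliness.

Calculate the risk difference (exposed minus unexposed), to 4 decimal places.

From the description: a = 956, b = 265, c = 1168, d = 1642.
Risk in exposed = 956/1221 = 0.782965; risk in unexposed = 1168/2810 = 0.415658.
Risk difference = 0.782965 − 0.415658 = 0.367306

0.3673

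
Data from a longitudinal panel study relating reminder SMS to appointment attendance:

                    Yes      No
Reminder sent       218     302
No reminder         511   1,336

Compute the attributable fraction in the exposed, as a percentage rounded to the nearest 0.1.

34.0

Cells: a = 218, b = 302, c = 511, d = 1336.
Risk in exposed = 218/520 = 0.41923; risk in unexposed = 511/1847 = 0.27666.
RR = 0.41923/0.27666 = 1.51530
AR% = (RR − 1)/RR × 100 = (1.51530 − 1)/1.51530 × 100 = 34.0065%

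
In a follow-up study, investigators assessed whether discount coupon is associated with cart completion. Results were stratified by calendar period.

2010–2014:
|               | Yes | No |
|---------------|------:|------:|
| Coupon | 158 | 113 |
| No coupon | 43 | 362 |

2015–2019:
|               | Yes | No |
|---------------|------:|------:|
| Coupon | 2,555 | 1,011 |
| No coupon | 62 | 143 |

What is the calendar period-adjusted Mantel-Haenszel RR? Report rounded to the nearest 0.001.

3.078

RR_MH = Σ(aᵢ·n₀ᵢ/nᵢ) / Σ(cᵢ·n₁ᵢ/nᵢ), with n₁ᵢ = aᵢ+bᵢ (exposed), n₀ᵢ = cᵢ+dᵢ (unexposed), nᵢ = n₁ᵢ+n₀ᵢ.
Stratum 1 (2010–2014): n₁ = 271, n₀ = 405, n = 676; a·n₀/n = 158·405/676 = 94.6598; c·n₁/n = 43·271/676 = 17.2382
Stratum 2 (2015–2019): n₁ = 3566, n₀ = 205, n = 3771; a·n₀/n = 2555·205/3771 = 138.8955; c·n₁/n = 62·3566/3771 = 58.6295
RR_MH = (94.6598 + 138.8955) / (17.2382 + 58.6295) = 233.5553 / 75.8677 = 3.07845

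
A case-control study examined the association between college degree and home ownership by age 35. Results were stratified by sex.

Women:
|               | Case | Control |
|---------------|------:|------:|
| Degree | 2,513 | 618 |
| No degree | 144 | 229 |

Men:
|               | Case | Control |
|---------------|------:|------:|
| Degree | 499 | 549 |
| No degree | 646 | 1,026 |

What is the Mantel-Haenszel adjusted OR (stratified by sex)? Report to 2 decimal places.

OR_MH = Σ(aᵢdᵢ/nᵢ) / Σ(bᵢcᵢ/nᵢ), where nᵢ is the stratum total.
Stratum 1 (Women): n = 3504; a·d/n = 2513·229/3504 = 164.2343; b·c/n = 618·144/3504 = 25.3973
Stratum 2 (Men): n = 2720; a·d/n = 499·1026/2720 = 188.2257; b·c/n = 549·646/2720 = 130.3875
OR_MH = (164.2343 + 188.2257) / (25.3973 + 130.3875) = 352.4600 / 155.7848 = 2.26248

2.26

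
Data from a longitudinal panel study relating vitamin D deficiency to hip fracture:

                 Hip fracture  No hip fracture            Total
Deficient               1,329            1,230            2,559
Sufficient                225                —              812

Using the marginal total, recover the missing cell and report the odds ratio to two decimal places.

The missing cell is in the unexposed row: 812 − 225 = 587.
So a = 1329, b = 1230, c = 225, d = 587.
OR = (a·d)/(b·c) = (1329 × 587) / (1230 × 225) = 780123 / 276750 = 2.81887

2.82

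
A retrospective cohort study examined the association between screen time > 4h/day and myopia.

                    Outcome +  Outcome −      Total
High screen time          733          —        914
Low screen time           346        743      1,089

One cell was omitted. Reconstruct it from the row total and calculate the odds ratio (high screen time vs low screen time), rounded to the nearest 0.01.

8.70

The missing cell is in the exposed row: 914 − 733 = 181.
So a = 733, b = 181, c = 346, d = 743.
OR = (a·d)/(b·c) = (733 × 743) / (181 × 346) = 544619 / 62626 = 8.69637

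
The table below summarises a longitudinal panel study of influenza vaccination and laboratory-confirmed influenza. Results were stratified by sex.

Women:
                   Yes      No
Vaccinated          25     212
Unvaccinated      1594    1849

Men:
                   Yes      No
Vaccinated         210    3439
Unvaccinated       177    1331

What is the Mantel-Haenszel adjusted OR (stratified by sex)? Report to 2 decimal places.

OR_MH = Σ(aᵢdᵢ/nᵢ) / Σ(bᵢcᵢ/nᵢ), where nᵢ is the stratum total.
Stratum 1 (Women): n = 3680; a·d/n = 25·1849/3680 = 12.5611; b·c/n = 212·1594/3680 = 91.8283
Stratum 2 (Men): n = 5157; a·d/n = 210·1331/5157 = 54.2001; b·c/n = 3439·177/5157 = 118.0343
OR_MH = (12.5611 + 54.2001) / (91.8283 + 118.0343) = 66.7613 / 209.8626 = 0.31812

0.32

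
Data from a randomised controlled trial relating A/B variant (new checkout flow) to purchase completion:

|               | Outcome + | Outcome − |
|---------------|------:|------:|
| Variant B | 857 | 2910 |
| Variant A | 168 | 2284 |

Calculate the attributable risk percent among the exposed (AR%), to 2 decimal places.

69.88

Cells: a = 857, b = 2910, c = 168, d = 2284.
Risk in exposed = 857/3767 = 0.22750; risk in unexposed = 168/2452 = 0.06852.
RR = 0.22750/0.06852 = 3.32045
AR% = (RR − 1)/RR × 100 = (3.32045 − 1)/3.32045 × 100 = 69.8836%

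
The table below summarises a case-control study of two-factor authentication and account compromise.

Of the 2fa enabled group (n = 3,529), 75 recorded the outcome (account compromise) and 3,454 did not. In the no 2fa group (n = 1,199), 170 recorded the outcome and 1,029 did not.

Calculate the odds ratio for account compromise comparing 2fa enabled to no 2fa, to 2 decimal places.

0.13

From the description: a = 75, b = 3454, c = 170, d = 1029.
OR = (a·d)/(b·c) = (75 × 1029) / (3454 × 170) = 77175 / 587180 = 0.13143
Exposure is associated with lower odds of account compromise (OR = 0.13 < 1).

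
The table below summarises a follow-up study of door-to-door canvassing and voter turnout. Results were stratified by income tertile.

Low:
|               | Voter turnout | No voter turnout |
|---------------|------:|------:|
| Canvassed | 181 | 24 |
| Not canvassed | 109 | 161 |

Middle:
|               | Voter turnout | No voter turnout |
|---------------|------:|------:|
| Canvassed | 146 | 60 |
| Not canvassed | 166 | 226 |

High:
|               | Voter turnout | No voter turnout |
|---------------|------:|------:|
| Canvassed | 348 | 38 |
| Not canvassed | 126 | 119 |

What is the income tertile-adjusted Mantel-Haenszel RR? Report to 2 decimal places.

1.84

RR_MH = Σ(aᵢ·n₀ᵢ/nᵢ) / Σ(cᵢ·n₁ᵢ/nᵢ), with n₁ᵢ = aᵢ+bᵢ (exposed), n₀ᵢ = cᵢ+dᵢ (unexposed), nᵢ = n₁ᵢ+n₀ᵢ.
Stratum 1 (Low): n₁ = 205, n₀ = 270, n = 475; a·n₀/n = 181·270/475 = 102.8842; c·n₁/n = 109·205/475 = 47.0421
Stratum 2 (Middle): n₁ = 206, n₀ = 392, n = 598; a·n₀/n = 146·392/598 = 95.7057; c·n₁/n = 166·206/598 = 57.1839
Stratum 3 (High): n₁ = 386, n₀ = 245, n = 631; a·n₀/n = 348·245/631 = 135.1189; c·n₁/n = 126·386/631 = 77.0777
RR_MH = (102.8842 + 95.7057 + 135.1189) / (47.0421 + 57.1839 + 77.0777) = 333.7088 / 181.3037 = 1.84061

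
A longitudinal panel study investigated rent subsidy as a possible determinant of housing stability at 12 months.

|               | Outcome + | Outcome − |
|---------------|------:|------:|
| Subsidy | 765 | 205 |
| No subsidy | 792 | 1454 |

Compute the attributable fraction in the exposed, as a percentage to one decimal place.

55.3

Cells: a = 765, b = 205, c = 792, d = 1454.
Risk in exposed = 765/970 = 0.78866; risk in unexposed = 792/2246 = 0.35263.
RR = 0.78866/0.35263 = 2.23653
AR% = (RR − 1)/RR × 100 = (2.23653 − 1)/2.23653 × 100 = 55.2878%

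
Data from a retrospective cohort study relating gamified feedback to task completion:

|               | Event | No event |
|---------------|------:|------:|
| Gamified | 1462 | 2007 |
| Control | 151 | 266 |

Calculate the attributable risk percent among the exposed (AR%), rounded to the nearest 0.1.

Cells: a = 1462, b = 2007, c = 151, d = 266.
Risk in exposed = 1462/3469 = 0.42145; risk in unexposed = 151/417 = 0.36211.
RR = 0.42145/0.36211 = 1.16386
AR% = (RR − 1)/RR × 100 = (1.16386 − 1)/1.16386 × 100 = 14.0793%

14.1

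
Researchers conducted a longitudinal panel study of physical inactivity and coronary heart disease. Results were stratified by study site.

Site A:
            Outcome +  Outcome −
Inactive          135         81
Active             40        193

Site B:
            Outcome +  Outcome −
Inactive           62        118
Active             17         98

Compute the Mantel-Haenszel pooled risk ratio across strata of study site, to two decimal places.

3.18

RR_MH = Σ(aᵢ·n₀ᵢ/nᵢ) / Σ(cᵢ·n₁ᵢ/nᵢ), with n₁ᵢ = aᵢ+bᵢ (exposed), n₀ᵢ = cᵢ+dᵢ (unexposed), nᵢ = n₁ᵢ+n₀ᵢ.
Stratum 1 (Site A): n₁ = 216, n₀ = 233, n = 449; a·n₀/n = 135·233/449 = 70.0557; c·n₁/n = 40·216/449 = 19.2428
Stratum 2 (Site B): n₁ = 180, n₀ = 115, n = 295; a·n₀/n = 62·115/295 = 24.1695; c·n₁/n = 17·180/295 = 10.3729
RR_MH = (70.0557 + 24.1695) / (19.2428 + 10.3729) = 94.2252 / 29.6156 = 3.18160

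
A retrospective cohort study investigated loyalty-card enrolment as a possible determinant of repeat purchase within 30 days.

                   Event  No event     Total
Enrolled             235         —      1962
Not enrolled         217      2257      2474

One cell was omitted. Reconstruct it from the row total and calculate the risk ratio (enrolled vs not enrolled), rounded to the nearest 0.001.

1.366

The missing cell is in the exposed row: 1962 − 235 = 1727.
So a = 235, b = 1727, c = 217, d = 2257.
RR = [a/(a+b)] / [c/(c+d)] = (235/1962) / (217/2474) = 0.11978/0.08771 = 1.36555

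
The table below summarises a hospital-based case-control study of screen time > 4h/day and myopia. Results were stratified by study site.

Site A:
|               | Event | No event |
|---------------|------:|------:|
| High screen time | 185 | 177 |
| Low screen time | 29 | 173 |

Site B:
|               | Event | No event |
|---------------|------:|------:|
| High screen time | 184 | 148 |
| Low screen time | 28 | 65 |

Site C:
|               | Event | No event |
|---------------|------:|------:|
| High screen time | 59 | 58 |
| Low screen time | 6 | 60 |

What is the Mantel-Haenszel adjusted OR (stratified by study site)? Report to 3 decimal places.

5.022

OR_MH = Σ(aᵢdᵢ/nᵢ) / Σ(bᵢcᵢ/nᵢ), where nᵢ is the stratum total.
Stratum 1 (Site A): n = 564; a·d/n = 185·173/564 = 56.7465; b·c/n = 177·29/564 = 9.1011
Stratum 2 (Site B): n = 425; a·d/n = 184·65/425 = 28.1412; b·c/n = 148·28/425 = 9.7506
Stratum 3 (Site C): n = 183; a·d/n = 59·60/183 = 19.3443; b·c/n = 58·6/183 = 1.9016
OR_MH = (56.7465 + 28.1412 + 19.3443) / (9.1011 + 9.7506 + 1.9016) = 104.2319 / 20.7533 = 5.02243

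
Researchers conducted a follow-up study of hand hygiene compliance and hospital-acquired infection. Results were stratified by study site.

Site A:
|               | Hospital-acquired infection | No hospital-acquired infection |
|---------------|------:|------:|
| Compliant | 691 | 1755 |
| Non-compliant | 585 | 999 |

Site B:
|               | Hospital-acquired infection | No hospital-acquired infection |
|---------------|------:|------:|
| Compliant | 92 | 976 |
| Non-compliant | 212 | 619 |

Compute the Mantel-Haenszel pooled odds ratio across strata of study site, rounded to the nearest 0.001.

0.553

OR_MH = Σ(aᵢdᵢ/nᵢ) / Σ(bᵢcᵢ/nᵢ), where nᵢ is the stratum total.
Stratum 1 (Site A): n = 4030; a·d/n = 691·999/4030 = 171.2926; b·c/n = 1755·585/4030 = 254.7581
Stratum 2 (Site B): n = 1899; a·d/n = 92·619/1899 = 29.9884; b·c/n = 976·212/1899 = 108.9584
OR_MH = (171.2926 + 29.9884) / (254.7581 + 108.9584) = 201.2810 / 363.7165 = 0.55340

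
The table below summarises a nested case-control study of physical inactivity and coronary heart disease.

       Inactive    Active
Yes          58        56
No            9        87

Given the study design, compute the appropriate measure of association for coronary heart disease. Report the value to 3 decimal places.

Reading the table with exposure as columns: a = 58 (Inactive, case), b = 9 (Inactive, non-case), c = 56 (Active, case), d = 87.
This is a nested case-control study: participants were sampled on outcome status, so risks in the source population cannot be estimated directly — relative risk is not valid here. The odds ratio is the appropriate measure.
OR = (a·d)/(b·c) = (58 × 87) / (9 × 56) = 5046 / 504 = 10.01190

10.012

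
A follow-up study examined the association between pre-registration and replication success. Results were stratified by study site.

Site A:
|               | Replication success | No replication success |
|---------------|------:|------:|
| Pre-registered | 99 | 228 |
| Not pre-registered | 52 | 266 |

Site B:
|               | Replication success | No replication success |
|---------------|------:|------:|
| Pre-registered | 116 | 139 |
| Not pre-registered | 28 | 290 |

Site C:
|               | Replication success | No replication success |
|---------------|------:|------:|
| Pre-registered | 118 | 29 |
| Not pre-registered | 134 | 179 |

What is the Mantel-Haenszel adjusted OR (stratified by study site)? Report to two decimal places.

OR_MH = Σ(aᵢdᵢ/nᵢ) / Σ(bᵢcᵢ/nᵢ), where nᵢ is the stratum total.
Stratum 1 (Site A): n = 645; a·d/n = 99·266/645 = 40.8279; b·c/n = 228·52/645 = 18.3814
Stratum 2 (Site B): n = 573; a·d/n = 116·290/573 = 58.7086; b·c/n = 139·28/573 = 6.7923
Stratum 3 (Site C): n = 460; a·d/n = 118·179/460 = 45.9174; b·c/n = 29·134/460 = 8.4478
OR_MH = (40.8279 + 58.7086 + 45.9174) / (18.3814 + 6.7923 + 8.4478) = 145.4538 / 33.6215 = 4.32621

4.33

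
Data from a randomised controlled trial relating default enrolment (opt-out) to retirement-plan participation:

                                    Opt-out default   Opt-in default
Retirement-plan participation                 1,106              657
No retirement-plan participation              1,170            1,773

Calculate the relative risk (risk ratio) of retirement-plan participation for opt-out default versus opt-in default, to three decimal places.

Reading the table with exposure as columns: a = 1106 (Opt-out default, case), b = 1170 (Opt-out default, non-case), c = 657 (Opt-in default, case), d = 1773.
Risk in exposed = 1106/2276 = 0.48594; risk in unexposed = 657/2430 = 0.27037.
RR = 0.48594 / 0.27037 = 1.79731
The risk among the exposed is 1.80 times that among the unexposed.

1.797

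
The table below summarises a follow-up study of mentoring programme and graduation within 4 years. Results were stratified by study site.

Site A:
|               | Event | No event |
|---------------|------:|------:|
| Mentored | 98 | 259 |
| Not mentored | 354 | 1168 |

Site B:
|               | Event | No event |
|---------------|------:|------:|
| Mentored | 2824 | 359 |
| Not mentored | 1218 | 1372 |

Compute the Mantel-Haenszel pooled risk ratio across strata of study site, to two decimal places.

1.82

RR_MH = Σ(aᵢ·n₀ᵢ/nᵢ) / Σ(cᵢ·n₁ᵢ/nᵢ), with n₁ᵢ = aᵢ+bᵢ (exposed), n₀ᵢ = cᵢ+dᵢ (unexposed), nᵢ = n₁ᵢ+n₀ᵢ.
Stratum 1 (Site A): n₁ = 357, n₀ = 1522, n = 1879; a·n₀/n = 98·1522/1879 = 79.3805; c·n₁/n = 354·357/1879 = 67.2581
Stratum 2 (Site B): n₁ = 3183, n₀ = 2590, n = 5773; a·n₀/n = 2824·2590/5773 = 1266.9600; c·n₁/n = 1218·3183/5773 = 671.5562
RR_MH = (79.3805 + 1266.9600) / (67.2581 + 671.5562) = 1346.3405 / 738.8143 = 1.82230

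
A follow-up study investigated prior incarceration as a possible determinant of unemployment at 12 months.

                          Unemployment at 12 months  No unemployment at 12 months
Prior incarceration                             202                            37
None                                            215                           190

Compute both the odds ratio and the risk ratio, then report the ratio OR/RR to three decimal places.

3.030

Cells: a = 202, b = 37, c = 215, d = 190.
OR = (202·190)/(37·215) = 38380/7955 = 4.82464
Risk in exposed = 202/239 = 0.84519; risk in unexposed = 215/405 = 0.53086; RR = 1.59210
OR/RR = 4.82464 / 1.59210 = 3.03036
The outcome is not rare, so the OR lies further from 1 than the RR.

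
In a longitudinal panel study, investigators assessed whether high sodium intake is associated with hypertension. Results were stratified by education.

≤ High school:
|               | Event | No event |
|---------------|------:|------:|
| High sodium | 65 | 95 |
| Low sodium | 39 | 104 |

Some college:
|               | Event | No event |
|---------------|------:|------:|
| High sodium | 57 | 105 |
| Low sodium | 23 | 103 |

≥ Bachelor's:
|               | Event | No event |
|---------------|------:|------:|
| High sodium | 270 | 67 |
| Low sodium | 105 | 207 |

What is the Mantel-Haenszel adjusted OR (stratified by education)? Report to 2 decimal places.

4.10

OR_MH = Σ(aᵢdᵢ/nᵢ) / Σ(bᵢcᵢ/nᵢ), where nᵢ is the stratum total.
Stratum 1 (≤ High school): n = 303; a·d/n = 65·104/303 = 22.3102; b·c/n = 95·39/303 = 12.2277
Stratum 2 (Some college): n = 288; a·d/n = 57·103/288 = 20.3854; b·c/n = 105·23/288 = 8.3854
Stratum 3 (≥ Bachelor's): n = 649; a·d/n = 270·207/649 = 86.1171; b·c/n = 67·105/649 = 10.8398
OR_MH = (22.3102 + 20.3854 + 86.1171) / (12.2277 + 8.3854 + 10.8398) = 128.8128 / 31.4529 = 4.09542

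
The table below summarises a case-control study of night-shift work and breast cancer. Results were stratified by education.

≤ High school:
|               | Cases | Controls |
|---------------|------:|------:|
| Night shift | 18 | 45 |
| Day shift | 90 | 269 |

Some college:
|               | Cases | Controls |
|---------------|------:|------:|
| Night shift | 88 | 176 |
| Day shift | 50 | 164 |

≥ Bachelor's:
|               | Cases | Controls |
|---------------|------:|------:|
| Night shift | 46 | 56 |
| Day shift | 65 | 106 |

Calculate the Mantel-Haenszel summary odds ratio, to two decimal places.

OR_MH = Σ(aᵢdᵢ/nᵢ) / Σ(bᵢcᵢ/nᵢ), where nᵢ is the stratum total.
Stratum 1 (≤ High school): n = 422; a·d/n = 18·269/422 = 11.4739; b·c/n = 45·90/422 = 9.5972
Stratum 2 (Some college): n = 478; a·d/n = 88·164/478 = 30.1925; b·c/n = 176·50/478 = 18.4100
Stratum 3 (≥ Bachelor's): n = 273; a·d/n = 46·106/273 = 17.8608; b·c/n = 56·65/273 = 13.3333
OR_MH = (11.4739 + 30.1925 + 17.8608) / (9.5972 + 18.4100 + 13.3333) = 59.5272 / 41.3405 = 1.43992

1.44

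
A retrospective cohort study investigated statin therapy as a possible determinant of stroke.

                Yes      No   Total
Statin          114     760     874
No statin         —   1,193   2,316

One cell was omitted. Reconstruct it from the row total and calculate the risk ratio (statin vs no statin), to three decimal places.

The missing cell is in the unexposed row: 2316 − 1193 = 1123.
So a = 114, b = 760, c = 1123, d = 1193.
RR = [a/(a+b)] / [c/(c+d)] = (114/874) / (1123/2316) = 0.13043/0.48489 = 0.26900

0.269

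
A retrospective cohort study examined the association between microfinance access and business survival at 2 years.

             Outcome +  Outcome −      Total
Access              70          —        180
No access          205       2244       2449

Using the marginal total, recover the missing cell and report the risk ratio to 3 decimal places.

4.646

The missing cell is in the exposed row: 180 − 70 = 110.
So a = 70, b = 110, c = 205, d = 2244.
RR = [a/(a+b)] / [c/(c+d)] = (70/180) / (205/2449) = 0.38889/0.08371 = 4.64580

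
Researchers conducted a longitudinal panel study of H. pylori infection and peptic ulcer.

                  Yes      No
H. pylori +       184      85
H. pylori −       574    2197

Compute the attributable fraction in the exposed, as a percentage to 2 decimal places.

Cells: a = 184, b = 85, c = 574, d = 2197.
Risk in exposed = 184/269 = 0.68401; risk in unexposed = 574/2771 = 0.20715.
RR = 0.68401/0.20715 = 3.30210
AR% = (RR − 1)/RR × 100 = (3.30210 − 1)/3.30210 × 100 = 69.7162%

69.72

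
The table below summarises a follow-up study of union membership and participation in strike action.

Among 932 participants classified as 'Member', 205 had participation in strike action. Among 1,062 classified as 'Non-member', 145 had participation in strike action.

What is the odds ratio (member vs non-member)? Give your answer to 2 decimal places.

1.78

From the description: a = 205, b = 727, c = 145, d = 917.
OR = (a·d)/(b·c) = (205 × 917) / (727 × 145) = 187985 / 105415 = 1.78329
The odds of participation in strike action are about 1.78 times as high in the member group.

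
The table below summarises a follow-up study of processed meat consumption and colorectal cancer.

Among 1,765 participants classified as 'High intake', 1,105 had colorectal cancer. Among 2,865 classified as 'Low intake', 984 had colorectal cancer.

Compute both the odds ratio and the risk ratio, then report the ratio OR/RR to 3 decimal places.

1.756

From the description: a = 1105, b = 660, c = 984, d = 1881.
OR = (1105·1881)/(660·984) = 2078505/649440 = 3.20046
Risk in exposed = 1105/1765 = 0.62606; risk in unexposed = 984/2865 = 0.34346; RR = 1.82283
OR/RR = 3.20046 / 1.82283 = 1.75576
The outcome is not rare, so the OR lies further from 1 than the RR.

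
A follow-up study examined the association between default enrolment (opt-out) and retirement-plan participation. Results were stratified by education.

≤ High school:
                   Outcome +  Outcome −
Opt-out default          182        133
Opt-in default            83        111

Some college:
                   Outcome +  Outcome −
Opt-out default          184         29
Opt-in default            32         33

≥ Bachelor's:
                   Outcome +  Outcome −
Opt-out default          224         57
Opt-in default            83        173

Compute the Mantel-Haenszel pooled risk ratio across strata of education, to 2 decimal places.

1.84

RR_MH = Σ(aᵢ·n₀ᵢ/nᵢ) / Σ(cᵢ·n₁ᵢ/nᵢ), with n₁ᵢ = aᵢ+bᵢ (exposed), n₀ᵢ = cᵢ+dᵢ (unexposed), nᵢ = n₁ᵢ+n₀ᵢ.
Stratum 1 (≤ High school): n₁ = 315, n₀ = 194, n = 509; a·n₀/n = 182·194/509 = 69.3674; c·n₁/n = 83·315/509 = 51.3654
Stratum 2 (Some college): n₁ = 213, n₀ = 65, n = 278; a·n₀/n = 184·65/278 = 43.0216; c·n₁/n = 32·213/278 = 24.5180
Stratum 3 (≥ Bachelor's): n₁ = 281, n₀ = 256, n = 537; a·n₀/n = 224·256/537 = 106.7858; c·n₁/n = 83·281/537 = 43.4320
RR_MH = (69.3674 + 43.0216 + 106.7858) / (51.3654 + 24.5180 + 43.4320) = 219.1748 / 119.3154 = 1.83694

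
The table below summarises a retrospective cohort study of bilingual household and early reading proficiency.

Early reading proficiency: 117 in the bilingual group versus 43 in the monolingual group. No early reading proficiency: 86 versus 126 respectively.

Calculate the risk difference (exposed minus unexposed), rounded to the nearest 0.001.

From the description: a = 117, b = 86, c = 43, d = 126.
Risk in exposed = 117/203 = 0.576355; risk in unexposed = 43/169 = 0.254438.
Risk difference = 0.576355 − 0.254438 = 0.321917

0.322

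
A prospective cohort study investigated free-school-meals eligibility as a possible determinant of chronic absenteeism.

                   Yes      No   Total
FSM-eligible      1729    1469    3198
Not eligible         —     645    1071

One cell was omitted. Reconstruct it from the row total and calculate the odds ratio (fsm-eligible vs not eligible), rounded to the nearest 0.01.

The missing cell is in the unexposed row: 1071 − 645 = 426.
So a = 1729, b = 1469, c = 426, d = 645.
OR = (a·d)/(b·c) = (1729 × 645) / (1469 × 426) = 1115205 / 625794 = 1.78206

1.78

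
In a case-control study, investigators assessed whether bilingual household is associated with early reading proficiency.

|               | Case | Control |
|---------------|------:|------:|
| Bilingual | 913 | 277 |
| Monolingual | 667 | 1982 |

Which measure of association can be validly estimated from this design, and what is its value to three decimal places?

9.794

Cells: a = 913, b = 277, c = 667, d = 1982.
This is a case-control study: participants were sampled on outcome status, so risks in the source population cannot be estimated directly — relative risk is not valid here. The odds ratio is the appropriate measure.
OR = (a·d)/(b·c) = (913 × 1982) / (277 × 667) = 1809566 / 184759 = 9.79420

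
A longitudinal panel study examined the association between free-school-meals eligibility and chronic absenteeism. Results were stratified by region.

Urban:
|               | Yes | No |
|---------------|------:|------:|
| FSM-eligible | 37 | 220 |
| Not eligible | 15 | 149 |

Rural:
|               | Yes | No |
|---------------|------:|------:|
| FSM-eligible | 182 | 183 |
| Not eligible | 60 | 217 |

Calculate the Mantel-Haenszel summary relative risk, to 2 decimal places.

RR_MH = Σ(aᵢ·n₀ᵢ/nᵢ) / Σ(cᵢ·n₁ᵢ/nᵢ), with n₁ᵢ = aᵢ+bᵢ (exposed), n₀ᵢ = cᵢ+dᵢ (unexposed), nᵢ = n₁ᵢ+n₀ᵢ.
Stratum 1 (Urban): n₁ = 257, n₀ = 164, n = 421; a·n₀/n = 37·164/421 = 14.4133; c·n₁/n = 15·257/421 = 9.1568
Stratum 2 (Rural): n₁ = 365, n₀ = 277, n = 642; a·n₀/n = 182·277/642 = 78.5265; c·n₁/n = 60·365/642 = 34.1121
RR_MH = (14.4133 + 78.5265) / (9.1568 + 34.1121) = 92.9398 / 43.2689 = 2.14796

2.15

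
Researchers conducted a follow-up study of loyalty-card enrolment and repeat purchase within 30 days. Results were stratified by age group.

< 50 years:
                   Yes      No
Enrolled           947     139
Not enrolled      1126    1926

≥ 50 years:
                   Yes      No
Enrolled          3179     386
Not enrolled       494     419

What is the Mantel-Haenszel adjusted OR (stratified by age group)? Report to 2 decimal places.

9.18

OR_MH = Σ(aᵢdᵢ/nᵢ) / Σ(bᵢcᵢ/nᵢ), where nᵢ is the stratum total.
Stratum 1 (< 50 years): n = 4138; a·d/n = 947·1926/4138 = 440.7738; b·c/n = 139·1126/4138 = 37.8236
Stratum 2 (≥ 50 years): n = 4478; a·d/n = 3179·419/4478 = 297.4544; b·c/n = 386·494/4478 = 42.5824
OR_MH = (440.7738 + 297.4544) / (37.8236 + 42.5824) = 738.2282 / 80.4060 = 9.18126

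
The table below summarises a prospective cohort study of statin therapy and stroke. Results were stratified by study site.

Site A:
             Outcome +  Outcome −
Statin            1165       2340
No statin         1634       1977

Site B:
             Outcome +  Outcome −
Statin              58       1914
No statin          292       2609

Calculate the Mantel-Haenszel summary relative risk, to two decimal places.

0.68

RR_MH = Σ(aᵢ·n₀ᵢ/nᵢ) / Σ(cᵢ·n₁ᵢ/nᵢ), with n₁ᵢ = aᵢ+bᵢ (exposed), n₀ᵢ = cᵢ+dᵢ (unexposed), nᵢ = n₁ᵢ+n₀ᵢ.
Stratum 1 (Site A): n₁ = 3505, n₀ = 3611, n = 7116; a·n₀/n = 1165·3611/7116 = 591.1769; c·n₁/n = 1634·3505/7116 = 804.8300
Stratum 2 (Site B): n₁ = 1972, n₀ = 2901, n = 4873; a·n₀/n = 58·2901/4873 = 34.5286; c·n₁/n = 292·1972/4873 = 118.1662
RR_MH = (591.1769 + 34.5286) / (804.8300 + 118.1662) = 625.7056 / 922.9962 = 0.67791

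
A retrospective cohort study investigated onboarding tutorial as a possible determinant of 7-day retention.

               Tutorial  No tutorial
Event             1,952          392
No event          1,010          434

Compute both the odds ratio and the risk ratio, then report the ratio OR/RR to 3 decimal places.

Reading the table with exposure as columns: a = 1952 (Tutorial, case), b = 1010 (Tutorial, non-case), c = 392 (No tutorial, case), d = 434.
OR = (1952·434)/(1010·392) = 847168/395920 = 2.13975
Risk in exposed = 1952/2962 = 0.65901; risk in unexposed = 392/826 = 0.47458; RR = 1.38864
OR/RR = 2.13975 / 1.38864 = 1.54090
The outcome is not rare, so the OR lies further from 1 than the RR.

1.541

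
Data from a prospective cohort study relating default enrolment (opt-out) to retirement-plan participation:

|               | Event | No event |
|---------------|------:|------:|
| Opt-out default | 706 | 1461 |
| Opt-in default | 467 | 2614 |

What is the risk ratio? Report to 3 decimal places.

2.149

Cells: a = 706, b = 1461, c = 467, d = 2614.
Risk in exposed = 706/2167 = 0.32580; risk in unexposed = 467/3081 = 0.15157.
RR = 0.32580 / 0.15157 = 2.14942
The risk among the exposed is 2.15 times that among the unexposed.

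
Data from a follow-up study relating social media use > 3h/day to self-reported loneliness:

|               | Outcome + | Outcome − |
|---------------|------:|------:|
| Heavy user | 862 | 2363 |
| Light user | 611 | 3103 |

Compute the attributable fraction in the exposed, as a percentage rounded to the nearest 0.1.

Cells: a = 862, b = 2363, c = 611, d = 3103.
Risk in exposed = 862/3225 = 0.26729; risk in unexposed = 611/3714 = 0.16451.
RR = 0.26729/0.16451 = 1.62472
AR% = (RR − 1)/RR × 100 = (1.62472 − 1)/1.62472 × 100 = 38.4509%

38.5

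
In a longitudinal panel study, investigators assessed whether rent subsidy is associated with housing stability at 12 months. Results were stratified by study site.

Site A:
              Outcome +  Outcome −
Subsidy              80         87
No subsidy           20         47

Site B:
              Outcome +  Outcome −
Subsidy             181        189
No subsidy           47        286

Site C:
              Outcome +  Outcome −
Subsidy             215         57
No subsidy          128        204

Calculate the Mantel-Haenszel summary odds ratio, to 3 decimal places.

5.049

OR_MH = Σ(aᵢdᵢ/nᵢ) / Σ(bᵢcᵢ/nᵢ), where nᵢ is the stratum total.
Stratum 1 (Site A): n = 234; a·d/n = 80·47/234 = 16.0684; b·c/n = 87·20/234 = 7.4359
Stratum 2 (Site B): n = 703; a·d/n = 181·286/703 = 73.6358; b·c/n = 189·47/703 = 12.6358
Stratum 3 (Site C): n = 604; a·d/n = 215·204/604 = 72.6159; b·c/n = 57·128/604 = 12.0795
OR_MH = (16.0684 + 73.6358 + 72.6159) / (7.4359 + 12.6358 + 12.0795) = 162.3201 / 32.1512 = 5.04865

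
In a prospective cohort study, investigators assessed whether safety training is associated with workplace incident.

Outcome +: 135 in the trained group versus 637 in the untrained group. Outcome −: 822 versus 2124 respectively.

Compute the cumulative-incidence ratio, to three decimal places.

0.611

From the description: a = 135, b = 822, c = 637, d = 2124.
Risk in exposed = 135/957 = 0.14107; risk in unexposed = 637/2761 = 0.23071.
RR = 0.14107 / 0.23071 = 0.61143
The risk is 39% lower among the exposed than among the unexposed.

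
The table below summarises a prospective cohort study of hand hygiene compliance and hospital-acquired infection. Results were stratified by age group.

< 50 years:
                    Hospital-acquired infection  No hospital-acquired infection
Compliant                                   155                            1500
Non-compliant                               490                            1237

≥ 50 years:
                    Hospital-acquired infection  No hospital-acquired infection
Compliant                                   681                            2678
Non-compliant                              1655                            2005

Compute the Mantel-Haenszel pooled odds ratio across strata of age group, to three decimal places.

OR_MH = Σ(aᵢdᵢ/nᵢ) / Σ(bᵢcᵢ/nᵢ), where nᵢ is the stratum total.
Stratum 1 (< 50 years): n = 3382; a·d/n = 155·1237/3382 = 56.6928; b·c/n = 1500·490/3382 = 217.3270
Stratum 2 (≥ 50 years): n = 7019; a·d/n = 681·2005/7019 = 194.5298; b·c/n = 2678·1655/7019 = 631.4418
OR_MH = (56.6928 + 194.5298) / (217.3270 + 631.4418) = 251.2226 / 848.7688 = 0.29598

0.296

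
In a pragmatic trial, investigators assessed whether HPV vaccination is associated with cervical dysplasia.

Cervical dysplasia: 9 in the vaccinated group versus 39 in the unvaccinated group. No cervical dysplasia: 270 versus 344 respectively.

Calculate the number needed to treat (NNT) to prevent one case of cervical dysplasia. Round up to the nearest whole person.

15

Risk in treated group = 9/279 = 0.03226; risk in control = 39/383 = 0.10183.
Absolute risk reduction = 0.10183 − 0.03226 = 0.06957
NNT = 1 / ARR = 1 / 0.06957 = 14.374 → round up → 15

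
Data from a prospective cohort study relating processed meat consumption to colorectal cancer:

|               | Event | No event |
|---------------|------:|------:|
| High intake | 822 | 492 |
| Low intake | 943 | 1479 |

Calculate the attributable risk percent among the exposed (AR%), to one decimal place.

37.8

Cells: a = 822, b = 492, c = 943, d = 1479.
Risk in exposed = 822/1314 = 0.62557; risk in unexposed = 943/2422 = 0.38935.
RR = 0.62557/0.38935 = 1.60672
AR% = (RR − 1)/RR × 100 = (1.60672 − 1)/1.60672 × 100 = 37.7612%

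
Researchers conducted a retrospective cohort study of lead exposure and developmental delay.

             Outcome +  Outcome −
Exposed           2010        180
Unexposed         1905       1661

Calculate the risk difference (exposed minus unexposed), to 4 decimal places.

Cells: a = 2010, b = 180, c = 1905, d = 1661.
Risk in exposed = 2010/2190 = 0.917808; risk in unexposed = 1905/3566 = 0.534212.
Risk difference = 0.917808 − 0.534212 = 0.383596

0.3836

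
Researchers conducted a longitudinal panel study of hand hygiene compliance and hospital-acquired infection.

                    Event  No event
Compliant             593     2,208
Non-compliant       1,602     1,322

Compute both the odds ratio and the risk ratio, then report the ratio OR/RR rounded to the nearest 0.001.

Cells: a = 593, b = 2208, c = 1602, d = 1322.
OR = (593·1322)/(2208·1602) = 783946/3537216 = 0.22163
Risk in exposed = 593/2801 = 0.21171; risk in unexposed = 1602/2924 = 0.54788; RR = 0.38642
OR/RR = 0.22163 / 0.38642 = 0.57355
The outcome is not rare, so the OR lies further from 1 than the RR.

0.574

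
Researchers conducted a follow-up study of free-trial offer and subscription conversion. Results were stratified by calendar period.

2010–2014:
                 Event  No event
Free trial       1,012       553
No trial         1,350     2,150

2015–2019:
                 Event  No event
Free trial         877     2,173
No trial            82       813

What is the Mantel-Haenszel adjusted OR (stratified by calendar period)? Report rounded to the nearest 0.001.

3.169

OR_MH = Σ(aᵢdᵢ/nᵢ) / Σ(bᵢcᵢ/nᵢ), where nᵢ is the stratum total.
Stratum 1 (2010–2014): n = 5065; a·d/n = 1012·2150/5065 = 429.5755; b·c/n = 553·1350/5065 = 147.3939
Stratum 2 (2015–2019): n = 3945; a·d/n = 877·813/3945 = 180.7354; b·c/n = 2173·82/3945 = 45.1676
OR_MH = (429.5755 + 180.7354) / (147.3939 + 45.1676) = 610.3109 / 192.5614 = 3.16943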